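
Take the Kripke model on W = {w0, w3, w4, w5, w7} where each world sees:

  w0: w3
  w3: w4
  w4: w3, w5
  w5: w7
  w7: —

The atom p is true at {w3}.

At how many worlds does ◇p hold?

2

w0: successors {w3}; p there: w3:T. ✓
w3: successors {w4}; p there: w4:F. ✗
w4: successors {w3, w5}; p there: w3:T, w5:F. ✓
w5: successors {w7}; p there: w7:F. ✗
w7: no successors, so ◇p fails. ✗
Satisfying worlds: {w0, w4}.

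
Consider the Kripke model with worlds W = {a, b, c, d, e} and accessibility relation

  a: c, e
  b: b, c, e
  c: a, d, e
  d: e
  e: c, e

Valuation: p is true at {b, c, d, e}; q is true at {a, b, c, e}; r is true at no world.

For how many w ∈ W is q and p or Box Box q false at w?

a: q and p is F, Box Box q is F. ✗
b: q and p is T, Box Box q is F. ✓
c: q and p is T, Box Box q is T. ✓
d: q and p is F, Box Box q is T. ✓
e: q and p is T, Box Box q is F. ✓
Satisfying worlds: {b, c, d, e}.
So q and p or Box Box q fails at the other 1 world.

1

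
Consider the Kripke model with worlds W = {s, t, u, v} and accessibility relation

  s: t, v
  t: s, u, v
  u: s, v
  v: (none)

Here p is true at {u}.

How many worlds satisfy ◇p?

s: successors {t, v}; p there: t:F, v:F. ✗
t: successors {s, u, v}; p there: s:F, u:T, v:F. ✓
u: successors {s, v}; p there: s:F, v:F. ✗
v: no successors, so ◇p fails. ✗
Satisfying worlds: {t}.

1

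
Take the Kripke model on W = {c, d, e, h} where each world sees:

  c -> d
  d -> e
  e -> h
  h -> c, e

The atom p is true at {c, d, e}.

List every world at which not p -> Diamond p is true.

c: not p is F, Diamond p is T. ✓
d: not p is F, Diamond p is T. ✓
e: not p is F, Diamond p is F. ✓
h: not p is T, Diamond p is T. ✓

{c, d, e, h}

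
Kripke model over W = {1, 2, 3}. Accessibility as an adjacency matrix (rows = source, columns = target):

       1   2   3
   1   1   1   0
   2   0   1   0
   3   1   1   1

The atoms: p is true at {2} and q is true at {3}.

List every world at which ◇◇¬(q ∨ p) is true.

{1, 3}

1: successors {1, 2}; ◇¬(q ∨ p) there: 1:T, 2:F. ✓
2: successors {2}; ◇¬(q ∨ p) there: 2:F. ✗
3: successors {1, 2, 3}; ◇¬(q ∨ p) there: 1:T, 2:F, 3:T. ✓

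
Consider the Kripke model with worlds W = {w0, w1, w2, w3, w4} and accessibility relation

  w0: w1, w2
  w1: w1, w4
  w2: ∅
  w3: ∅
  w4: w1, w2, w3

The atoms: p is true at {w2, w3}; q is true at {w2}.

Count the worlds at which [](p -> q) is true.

4

w0: successors {w1, w2}; p -> q there: w1:T, w2:T. ✓
w1: successors {w1, w4}; p -> q there: w1:T, w4:T. ✓
w2: no successors, so [](p -> q) holds vacuously. ✓
w3: no successors, so [](p -> q) holds vacuously. ✓
w4: successors {w1, w2, w3}; p -> q there: w1:T, w2:T, w3:F. ✗
Satisfying worlds: {w0, w1, w2, w3}.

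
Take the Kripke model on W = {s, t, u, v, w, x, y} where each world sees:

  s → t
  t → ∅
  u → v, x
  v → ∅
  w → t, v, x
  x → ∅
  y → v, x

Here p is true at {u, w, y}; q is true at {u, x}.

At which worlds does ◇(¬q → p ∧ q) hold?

{u, w, y}

s: successors {t}; ¬q → p ∧ q there: t:F. ✗
t: no successors, so ◇(¬q → p ∧ q) fails. ✗
u: successors {v, x}; ¬q → p ∧ q there: v:F, x:T. ✓
v: no successors, so ◇(¬q → p ∧ q) fails. ✗
w: successors {t, v, x}; ¬q → p ∧ q there: t:F, v:F, x:T. ✓
x: no successors, so ◇(¬q → p ∧ q) fails. ✗
y: successors {v, x}; ¬q → p ∧ q there: v:F, x:T. ✓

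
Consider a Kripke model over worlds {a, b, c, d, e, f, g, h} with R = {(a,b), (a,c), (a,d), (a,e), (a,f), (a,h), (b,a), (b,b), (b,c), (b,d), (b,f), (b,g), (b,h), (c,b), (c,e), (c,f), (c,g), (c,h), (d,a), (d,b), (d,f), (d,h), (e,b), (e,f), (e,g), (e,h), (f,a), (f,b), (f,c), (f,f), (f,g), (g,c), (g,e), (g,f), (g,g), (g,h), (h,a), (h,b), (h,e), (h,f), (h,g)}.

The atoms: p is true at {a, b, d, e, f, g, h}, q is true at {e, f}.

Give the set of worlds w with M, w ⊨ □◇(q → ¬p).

{a, b, c, d, e, f, g, h}

a: successors {b, c, d, e, f, h}; ◇(q → ¬p) there: b:T, c:T, d:T, e:T, f:T, h:T. ✓
b: successors {a, b, c, d, f, g, h}; ◇(q → ¬p) there: a:T, b:T, c:T, d:T, f:T, g:T, h:T. ✓
c: successors {b, e, f, g, h}; ◇(q → ¬p) there: b:T, e:T, f:T, g:T, h:T. ✓
d: successors {a, b, f, h}; ◇(q → ¬p) there: a:T, b:T, f:T, h:T. ✓
e: successors {b, f, g, h}; ◇(q → ¬p) there: b:T, f:T, g:T, h:T. ✓
f: successors {a, b, c, f, g}; ◇(q → ¬p) there: a:T, b:T, c:T, f:T, g:T. ✓
g: successors {c, e, f, g, h}; ◇(q → ¬p) there: c:T, e:T, f:T, g:T, h:T. ✓
h: successors {a, b, e, f, g}; ◇(q → ¬p) there: a:T, b:T, e:T, f:T, g:T. ✓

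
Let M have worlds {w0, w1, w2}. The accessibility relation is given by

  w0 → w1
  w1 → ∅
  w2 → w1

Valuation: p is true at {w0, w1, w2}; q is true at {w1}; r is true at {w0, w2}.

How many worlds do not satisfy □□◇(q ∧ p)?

0

w0: successors {w1}; □◇(q ∧ p) there: w1:T. ✓
w1: no successors, so □□◇(q ∧ p) holds vacuously. ✓
w2: successors {w1}; □◇(q ∧ p) there: w1:T. ✓
Satisfying worlds: {w0, w1, w2}.
So □□◇(q ∧ p) fails at the other 0 worlds.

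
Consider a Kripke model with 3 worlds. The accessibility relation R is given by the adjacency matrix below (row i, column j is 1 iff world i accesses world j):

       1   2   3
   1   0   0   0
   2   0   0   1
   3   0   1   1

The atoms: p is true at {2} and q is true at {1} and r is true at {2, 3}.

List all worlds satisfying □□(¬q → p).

{1}

1: no successors, so □□(¬q → p) holds vacuously. ✓
2: successors {3}; □(¬q → p) there: 3:F. ✗
3: successors {2, 3}; □(¬q → p) there: 2:F, 3:F. ✗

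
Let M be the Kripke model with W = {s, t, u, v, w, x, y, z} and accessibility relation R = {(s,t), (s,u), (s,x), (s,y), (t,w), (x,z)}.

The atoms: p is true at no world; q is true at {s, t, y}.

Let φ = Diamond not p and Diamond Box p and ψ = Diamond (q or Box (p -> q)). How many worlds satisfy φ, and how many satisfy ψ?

3 and 3

For Diamond not p and Diamond Box p:
s: Diamond not p is T, Diamond Box p is T. ✓
t: Diamond not p is T, Diamond Box p is T. ✓
u: Diamond not p is F, Diamond Box p is F. ✗
v: Diamond not p is F, Diamond Box p is F. ✗
w: Diamond not p is F, Diamond Box p is F. ✗
x: Diamond not p is T, Diamond Box p is T. ✓
y: Diamond not p is F, Diamond Box p is F. ✗
z: Diamond not p is F, Diamond Box p is F. ✗
— 3 worlds.
For Diamond (q or Box (p -> q)):
s: successors {t, u, x, y}; q or Box (p -> q) there: t:T, u:T, x:T, y:T. ✓
t: successors {w}; q or Box (p -> q) there: w:T. ✓
u: no successors, so Diamond (q or Box (p -> q)) fails. ✗
v: no successors, so Diamond (q or Box (p -> q)) fails. ✗
w: no successors, so Diamond (q or Box (p -> q)) fails. ✗
x: successors {z}; q or Box (p -> q) there: z:T. ✓
y: no successors, so Diamond (q or Box (p -> q)) fails. ✗
z: no successors, so Diamond (q or Box (p -> q)) fails. ✗
— 3 worlds.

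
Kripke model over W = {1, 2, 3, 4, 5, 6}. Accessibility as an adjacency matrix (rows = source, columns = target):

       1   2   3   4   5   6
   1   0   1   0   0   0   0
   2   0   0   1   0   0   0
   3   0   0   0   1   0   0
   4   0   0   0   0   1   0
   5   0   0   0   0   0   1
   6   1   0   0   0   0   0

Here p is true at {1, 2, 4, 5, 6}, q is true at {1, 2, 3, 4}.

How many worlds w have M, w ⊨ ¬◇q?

1: ◇q is T. ✗
2: ◇q is T. ✗
3: ◇q is T. ✗
4: ◇q is F. ✓
5: ◇q is F. ✓
6: ◇q is T. ✗
Satisfying worlds: {4, 5}.

2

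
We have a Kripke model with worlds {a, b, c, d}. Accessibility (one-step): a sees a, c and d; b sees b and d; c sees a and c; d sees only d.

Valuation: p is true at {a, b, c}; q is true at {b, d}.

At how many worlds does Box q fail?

a: successors {a, c, d}; q there: a:F, c:F, d:T. ✗
b: successors {b, d}; q there: b:T, d:T. ✓
c: successors {a, c}; q there: a:F, c:F. ✗
d: successors {d}; q there: d:T. ✓
Satisfying worlds: {b, d}.
So Box q fails at the other 2 worlds.

2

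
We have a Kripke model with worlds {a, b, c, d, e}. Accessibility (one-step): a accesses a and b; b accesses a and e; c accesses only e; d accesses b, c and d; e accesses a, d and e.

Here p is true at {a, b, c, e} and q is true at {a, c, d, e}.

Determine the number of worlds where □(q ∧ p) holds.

a: successors {a, b}; q ∧ p there: a:T, b:F. ✗
b: successors {a, e}; q ∧ p there: a:T, e:T. ✓
c: successors {e}; q ∧ p there: e:T. ✓
d: successors {b, c, d}; q ∧ p there: b:F, c:T, d:F. ✗
e: successors {a, d, e}; q ∧ p there: a:T, d:F, e:T. ✗
Satisfying worlds: {b, c}.

2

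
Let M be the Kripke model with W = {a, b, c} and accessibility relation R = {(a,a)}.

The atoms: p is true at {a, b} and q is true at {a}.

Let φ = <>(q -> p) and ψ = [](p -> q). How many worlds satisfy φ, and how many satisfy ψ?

For <>(q -> p):
a: successors {a}; q -> p there: a:T. ✓
b: no successors, so <>(q -> p) fails. ✗
c: no successors, so <>(q -> p) fails. ✗
— 1 world.
For [](p -> q):
a: successors {a}; p -> q there: a:T. ✓
b: no successors, so [](p -> q) holds vacuously. ✓
c: no successors, so [](p -> q) holds vacuously. ✓
— 3 worlds.

1 and 3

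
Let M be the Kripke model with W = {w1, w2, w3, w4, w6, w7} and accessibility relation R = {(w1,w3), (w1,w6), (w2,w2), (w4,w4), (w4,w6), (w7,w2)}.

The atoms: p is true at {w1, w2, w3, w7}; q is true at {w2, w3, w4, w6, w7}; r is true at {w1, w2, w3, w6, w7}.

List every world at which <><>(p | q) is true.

{w2, w4, w7}

w1: successors {w3, w6}; <>(p | q) there: w3:F, w6:F. ✗
w2: successors {w2}; <>(p | q) there: w2:T. ✓
w3: no successors, so <><>(p | q) fails. ✗
w4: successors {w4, w6}; <>(p | q) there: w4:T, w6:F. ✓
w6: no successors, so <><>(p | q) fails. ✗
w7: successors {w2}; <>(p | q) there: w2:T. ✓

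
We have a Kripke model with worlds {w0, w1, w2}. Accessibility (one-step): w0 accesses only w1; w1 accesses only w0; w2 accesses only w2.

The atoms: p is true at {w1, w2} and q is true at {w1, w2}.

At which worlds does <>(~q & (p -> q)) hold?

w0: successors {w1}; ~q & (p -> q) there: w1:F. ✗
w1: successors {w0}; ~q & (p -> q) there: w0:T. ✓
w2: successors {w2}; ~q & (p -> q) there: w2:F. ✗

{w1}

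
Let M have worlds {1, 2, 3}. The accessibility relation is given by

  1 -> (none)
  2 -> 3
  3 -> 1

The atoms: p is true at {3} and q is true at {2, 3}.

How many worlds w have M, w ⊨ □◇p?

1: no successors, so □◇p holds vacuously. ✓
2: successors {3}; ◇p there: 3:F. ✗
3: successors {1}; ◇p there: 1:F. ✗
Satisfying worlds: {1}.

1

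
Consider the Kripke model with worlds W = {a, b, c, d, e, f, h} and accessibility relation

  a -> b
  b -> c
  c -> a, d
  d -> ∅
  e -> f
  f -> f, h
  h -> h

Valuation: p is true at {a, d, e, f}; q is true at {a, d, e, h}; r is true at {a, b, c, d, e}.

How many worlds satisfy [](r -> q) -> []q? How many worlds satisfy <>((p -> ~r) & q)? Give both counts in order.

5 and 2

For [](r -> q) -> []q:
a: [](r -> q) is F, []q is F. ✓
b: [](r -> q) is F, []q is F. ✓
c: [](r -> q) is T, []q is T. ✓
d: [](r -> q) is T, []q is T. ✓
e: [](r -> q) is T, []q is F. ✗
f: [](r -> q) is T, []q is F. ✗
h: [](r -> q) is T, []q is T. ✓
— 5 worlds.
For <>((p -> ~r) & q):
a: successors {b}; (p -> ~r) & q there: b:F. ✗
b: successors {c}; (p -> ~r) & q there: c:F. ✗
c: successors {a, d}; (p -> ~r) & q there: a:F, d:F. ✗
d: no successors, so <>((p -> ~r) & q) fails. ✗
e: successors {f}; (p -> ~r) & q there: f:F. ✗
f: successors {f, h}; (p -> ~r) & q there: f:F, h:T. ✓
h: successors {h}; (p -> ~r) & q there: h:T. ✓
— 2 worlds.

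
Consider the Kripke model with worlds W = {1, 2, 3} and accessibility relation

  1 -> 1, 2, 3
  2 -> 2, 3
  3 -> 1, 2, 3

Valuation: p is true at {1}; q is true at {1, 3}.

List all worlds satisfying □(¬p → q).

1: successors {1, 2, 3}; ¬p → q there: 1:T, 2:F, 3:T. ✗
2: successors {2, 3}; ¬p → q there: 2:F, 3:T. ✗
3: successors {1, 2, 3}; ¬p → q there: 1:T, 2:F, 3:T. ✗

∅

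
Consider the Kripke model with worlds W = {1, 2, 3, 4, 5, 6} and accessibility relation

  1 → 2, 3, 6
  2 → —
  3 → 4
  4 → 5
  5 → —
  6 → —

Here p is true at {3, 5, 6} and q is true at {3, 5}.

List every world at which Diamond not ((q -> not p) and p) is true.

{1, 3, 4}

1: successors {2, 3, 6}; not ((q -> not p) and p) there: 2:T, 3:T, 6:F. ✓
2: no successors, so Diamond not ((q -> not p) and p) fails. ✗
3: successors {4}; not ((q -> not p) and p) there: 4:T. ✓
4: successors {5}; not ((q -> not p) and p) there: 5:T. ✓
5: no successors, so Diamond not ((q -> not p) and p) fails. ✗
6: no successors, so Diamond not ((q -> not p) and p) fails. ✗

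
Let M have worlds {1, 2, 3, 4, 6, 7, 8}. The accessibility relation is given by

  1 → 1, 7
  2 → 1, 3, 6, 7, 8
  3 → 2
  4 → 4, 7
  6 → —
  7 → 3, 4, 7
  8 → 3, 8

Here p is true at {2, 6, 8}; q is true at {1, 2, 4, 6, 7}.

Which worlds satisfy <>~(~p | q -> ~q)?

{1, 2, 3, 4, 7}

1: successors {1, 7}; ~(~p | q -> ~q) there: 1:T, 7:T. ✓
2: successors {1, 3, 6, 7, 8}; ~(~p | q -> ~q) there: 1:T, 3:F, 6:T, 7:T, 8:F. ✓
3: successors {2}; ~(~p | q -> ~q) there: 2:T. ✓
4: successors {4, 7}; ~(~p | q -> ~q) there: 4:T, 7:T. ✓
6: no successors, so <>~(~p | q -> ~q) fails. ✗
7: successors {3, 4, 7}; ~(~p | q -> ~q) there: 3:F, 4:T, 7:T. ✓
8: successors {3, 8}; ~(~p | q -> ~q) there: 3:F, 8:F. ✗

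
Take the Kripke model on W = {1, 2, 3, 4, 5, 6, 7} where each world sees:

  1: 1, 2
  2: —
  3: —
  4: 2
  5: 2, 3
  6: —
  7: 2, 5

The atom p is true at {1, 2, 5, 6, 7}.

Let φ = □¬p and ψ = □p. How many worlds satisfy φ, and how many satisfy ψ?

3 and 6

For □¬p:
1: successors {1, 2}; ¬p there: 1:F, 2:F. ✗
2: no successors, so □¬p holds vacuously. ✓
3: no successors, so □¬p holds vacuously. ✓
4: successors {2}; ¬p there: 2:F. ✗
5: successors {2, 3}; ¬p there: 2:F, 3:T. ✗
6: no successors, so □¬p holds vacuously. ✓
7: successors {2, 5}; ¬p there: 2:F, 5:F. ✗
— 3 worlds.
For □p:
1: successors {1, 2}; p there: 1:T, 2:T. ✓
2: no successors, so □p holds vacuously. ✓
3: no successors, so □p holds vacuously. ✓
4: successors {2}; p there: 2:T. ✓
5: successors {2, 3}; p there: 2:T, 3:F. ✗
6: no successors, so □p holds vacuously. ✓
7: successors {2, 5}; p there: 2:T, 5:T. ✓
— 6 worlds.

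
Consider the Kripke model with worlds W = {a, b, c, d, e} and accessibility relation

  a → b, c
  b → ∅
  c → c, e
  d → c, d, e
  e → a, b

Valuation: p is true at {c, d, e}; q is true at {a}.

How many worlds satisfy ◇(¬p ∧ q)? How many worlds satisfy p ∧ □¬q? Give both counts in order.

For ◇(¬p ∧ q):
a: successors {b, c}; ¬p ∧ q there: b:F, c:F. ✗
b: no successors, so ◇(¬p ∧ q) fails. ✗
c: successors {c, e}; ¬p ∧ q there: c:F, e:F. ✗
d: successors {c, d, e}; ¬p ∧ q there: c:F, d:F, e:F. ✗
e: successors {a, b}; ¬p ∧ q there: a:T, b:F. ✓
— 1 world.
For p ∧ □¬q:
a: p is F, □¬q is T. ✗
b: p is F, □¬q is T. ✗
c: p is T, □¬q is T. ✓
d: p is T, □¬q is T. ✓
e: p is T, □¬q is F. ✗
— 2 worlds.

1 and 2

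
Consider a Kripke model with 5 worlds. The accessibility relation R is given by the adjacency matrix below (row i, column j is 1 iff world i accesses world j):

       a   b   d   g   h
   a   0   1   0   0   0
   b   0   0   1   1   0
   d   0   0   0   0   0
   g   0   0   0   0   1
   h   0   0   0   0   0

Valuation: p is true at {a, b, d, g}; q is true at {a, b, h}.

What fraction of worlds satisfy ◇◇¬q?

a: successors {b}; ◇¬q there: b:T. ✓
b: successors {d, g}; ◇¬q there: d:F, g:F. ✗
d: no successors, so ◇◇¬q fails. ✗
g: successors {h}; ◇¬q there: h:F. ✗
h: no successors, so ◇◇¬q fails. ✗
That's 1 of 5 worlds, so 1/5.

1/5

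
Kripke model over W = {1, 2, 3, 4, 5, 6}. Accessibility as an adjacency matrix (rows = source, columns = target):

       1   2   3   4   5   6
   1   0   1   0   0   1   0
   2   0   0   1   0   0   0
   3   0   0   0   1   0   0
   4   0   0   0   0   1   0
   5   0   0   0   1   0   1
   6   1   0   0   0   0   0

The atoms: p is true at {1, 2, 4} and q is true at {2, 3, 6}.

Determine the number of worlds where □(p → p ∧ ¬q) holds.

1: successors {2, 5}; p → p ∧ ¬q there: 2:F, 5:T. ✗
2: successors {3}; p → p ∧ ¬q there: 3:T. ✓
3: successors {4}; p → p ∧ ¬q there: 4:T. ✓
4: successors {5}; p → p ∧ ¬q there: 5:T. ✓
5: successors {4, 6}; p → p ∧ ¬q there: 4:T, 6:T. ✓
6: successors {1}; p → p ∧ ¬q there: 1:T. ✓
Satisfying worlds: {2, 3, 4, 5, 6}.

5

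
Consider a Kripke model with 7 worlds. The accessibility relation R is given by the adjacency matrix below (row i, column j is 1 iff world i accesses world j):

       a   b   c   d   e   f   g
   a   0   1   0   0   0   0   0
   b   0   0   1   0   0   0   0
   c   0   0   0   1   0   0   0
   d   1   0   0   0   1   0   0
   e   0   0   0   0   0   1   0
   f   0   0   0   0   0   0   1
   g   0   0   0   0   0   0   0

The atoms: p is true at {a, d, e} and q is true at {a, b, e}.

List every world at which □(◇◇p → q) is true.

{a, c, d, e, f, g}

a: successors {b}; ◇◇p → q there: b:T. ✓
b: successors {c}; ◇◇p → q there: c:F. ✗
c: successors {d}; ◇◇p → q there: d:T. ✓
d: successors {a, e}; ◇◇p → q there: a:T, e:T. ✓
e: successors {f}; ◇◇p → q there: f:T. ✓
f: successors {g}; ◇◇p → q there: g:T. ✓
g: no successors, so □(◇◇p → q) holds vacuously. ✓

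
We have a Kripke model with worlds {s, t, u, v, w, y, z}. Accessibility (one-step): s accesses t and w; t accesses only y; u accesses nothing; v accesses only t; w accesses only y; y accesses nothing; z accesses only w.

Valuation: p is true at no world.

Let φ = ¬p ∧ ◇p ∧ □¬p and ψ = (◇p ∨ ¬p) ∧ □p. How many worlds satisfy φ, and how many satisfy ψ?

0 and 2

For ¬p ∧ ◇p ∧ □¬p:
s: ¬p ∧ ◇p is F, □¬p is T. ✗
t: ¬p ∧ ◇p is F, □¬p is T. ✗
u: ¬p ∧ ◇p is F, □¬p is T. ✗
v: ¬p ∧ ◇p is F, □¬p is T. ✗
w: ¬p ∧ ◇p is F, □¬p is T. ✗
y: ¬p ∧ ◇p is F, □¬p is T. ✗
z: ¬p ∧ ◇p is F, □¬p is T. ✗
— 0 worlds.
For (◇p ∨ ¬p) ∧ □p:
s: ◇p ∨ ¬p is T, □p is F. ✗
t: ◇p ∨ ¬p is T, □p is F. ✗
u: ◇p ∨ ¬p is T, □p is T. ✓
v: ◇p ∨ ¬p is T, □p is F. ✗
w: ◇p ∨ ¬p is T, □p is F. ✗
y: ◇p ∨ ¬p is T, □p is T. ✓
z: ◇p ∨ ¬p is T, □p is F. ✗
— 2 worlds.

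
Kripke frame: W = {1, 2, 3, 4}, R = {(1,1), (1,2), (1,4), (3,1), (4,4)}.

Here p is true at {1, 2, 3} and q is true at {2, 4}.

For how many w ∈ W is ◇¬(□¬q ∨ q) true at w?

1: successors {1, 2, 4}; ¬(□¬q ∨ q) there: 1:T, 2:F, 4:F. ✓
2: no successors, so ◇¬(□¬q ∨ q) fails. ✗
3: successors {1}; ¬(□¬q ∨ q) there: 1:T. ✓
4: successors {4}; ¬(□¬q ∨ q) there: 4:F. ✗
Satisfying worlds: {1, 3}.

2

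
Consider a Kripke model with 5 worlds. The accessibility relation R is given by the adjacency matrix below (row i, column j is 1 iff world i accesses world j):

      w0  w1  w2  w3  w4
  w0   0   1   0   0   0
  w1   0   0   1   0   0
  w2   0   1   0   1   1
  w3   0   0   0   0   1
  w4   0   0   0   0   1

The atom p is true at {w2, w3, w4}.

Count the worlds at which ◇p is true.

w0: successors {w1}; p there: w1:F. ✗
w1: successors {w2}; p there: w2:T. ✓
w2: successors {w1, w3, w4}; p there: w1:F, w3:T, w4:T. ✓
w3: successors {w4}; p there: w4:T. ✓
w4: successors {w4}; p there: w4:T. ✓
Satisfying worlds: {w1, w2, w3, w4}.

4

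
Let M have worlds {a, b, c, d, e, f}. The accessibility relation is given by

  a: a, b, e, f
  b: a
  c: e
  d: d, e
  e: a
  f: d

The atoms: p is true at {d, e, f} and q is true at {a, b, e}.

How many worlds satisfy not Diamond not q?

a: Diamond not q is T. ✗
b: Diamond not q is F. ✓
c: Diamond not q is F. ✓
d: Diamond not q is T. ✗
e: Diamond not q is F. ✓
f: Diamond not q is T. ✗
Satisfying worlds: {b, c, e}.

3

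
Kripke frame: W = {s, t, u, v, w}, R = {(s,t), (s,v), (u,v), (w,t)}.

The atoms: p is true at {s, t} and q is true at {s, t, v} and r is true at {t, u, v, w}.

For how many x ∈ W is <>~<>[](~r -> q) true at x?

s: successors {t, v}; ~<>[](~r -> q) there: t:T, v:T. ✓
t: no successors, so <>~<>[](~r -> q) fails. ✗
u: successors {v}; ~<>[](~r -> q) there: v:T. ✓
v: no successors, so <>~<>[](~r -> q) fails. ✗
w: successors {t}; ~<>[](~r -> q) there: t:T. ✓
Satisfying worlds: {s, u, w}.

3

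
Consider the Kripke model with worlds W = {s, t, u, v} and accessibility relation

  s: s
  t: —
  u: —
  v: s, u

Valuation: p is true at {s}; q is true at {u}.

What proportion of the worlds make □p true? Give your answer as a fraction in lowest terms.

s: successors {s}; p there: s:T. ✓
t: no successors, so □p holds vacuously. ✓
u: no successors, so □p holds vacuously. ✓
v: successors {s, u}; p there: s:T, u:F. ✗
That's 3 of 4 worlds, so 3/4.

3/4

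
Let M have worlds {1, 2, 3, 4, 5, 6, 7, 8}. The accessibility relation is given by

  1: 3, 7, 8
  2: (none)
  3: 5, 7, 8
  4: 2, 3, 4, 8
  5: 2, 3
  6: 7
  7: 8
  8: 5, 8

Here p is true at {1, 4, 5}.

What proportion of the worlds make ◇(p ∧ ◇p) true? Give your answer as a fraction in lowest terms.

1/8

1: successors {3, 7, 8}; p ∧ ◇p there: 3:F, 7:F, 8:F. ✗
2: no successors, so ◇(p ∧ ◇p) fails. ✗
3: successors {5, 7, 8}; p ∧ ◇p there: 5:F, 7:F, 8:F. ✗
4: successors {2, 3, 4, 8}; p ∧ ◇p there: 2:F, 3:F, 4:T, 8:F. ✓
5: successors {2, 3}; p ∧ ◇p there: 2:F, 3:F. ✗
6: successors {7}; p ∧ ◇p there: 7:F. ✗
7: successors {8}; p ∧ ◇p there: 8:F. ✗
8: successors {5, 8}; p ∧ ◇p there: 5:F, 8:F. ✗
That's 1 of 8 worlds, so 1/8.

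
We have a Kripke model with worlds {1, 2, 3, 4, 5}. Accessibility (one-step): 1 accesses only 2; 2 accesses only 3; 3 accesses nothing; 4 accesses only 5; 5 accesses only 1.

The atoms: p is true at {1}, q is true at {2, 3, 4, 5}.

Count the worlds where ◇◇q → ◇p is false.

1

1: ◇◇q is T, ◇p is F. ✗
2: ◇◇q is F, ◇p is F. ✓
3: ◇◇q is F, ◇p is F. ✓
4: ◇◇q is F, ◇p is F. ✓
5: ◇◇q is T, ◇p is T. ✓
Satisfying worlds: {2, 3, 4, 5}.
So ◇◇q → ◇p fails at the other 1 world.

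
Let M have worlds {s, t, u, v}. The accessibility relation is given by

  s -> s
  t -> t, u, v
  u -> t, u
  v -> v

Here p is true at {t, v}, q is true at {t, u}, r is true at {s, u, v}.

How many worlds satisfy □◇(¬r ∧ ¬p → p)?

4

s: successors {s}; ◇(¬r ∧ ¬p → p) there: s:T. ✓
t: successors {t, u, v}; ◇(¬r ∧ ¬p → p) there: t:T, u:T, v:T. ✓
u: successors {t, u}; ◇(¬r ∧ ¬p → p) there: t:T, u:T. ✓
v: successors {v}; ◇(¬r ∧ ¬p → p) there: v:T. ✓
Satisfying worlds: {s, t, u, v}.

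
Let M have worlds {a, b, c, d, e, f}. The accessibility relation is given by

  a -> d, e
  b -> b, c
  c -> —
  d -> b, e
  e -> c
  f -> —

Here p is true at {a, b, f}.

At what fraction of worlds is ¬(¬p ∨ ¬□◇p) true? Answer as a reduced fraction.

a: ¬p ∨ ¬□◇p is T. ✗
b: ¬p ∨ ¬□◇p is T. ✗
c: ¬p ∨ ¬□◇p is T. ✗
d: ¬p ∨ ¬□◇p is T. ✗
e: ¬p ∨ ¬□◇p is T. ✗
f: ¬p ∨ ¬□◇p is F. ✓
That's 1 of 6 worlds, so 1/6.

1/6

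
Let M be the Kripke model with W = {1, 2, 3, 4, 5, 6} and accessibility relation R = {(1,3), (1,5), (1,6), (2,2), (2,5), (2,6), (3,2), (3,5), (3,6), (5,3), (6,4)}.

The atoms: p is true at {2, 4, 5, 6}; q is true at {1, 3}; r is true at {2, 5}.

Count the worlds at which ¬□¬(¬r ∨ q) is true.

1: □¬(¬r ∨ q) is F. ✓
2: □¬(¬r ∨ q) is F. ✓
3: □¬(¬r ∨ q) is F. ✓
4: □¬(¬r ∨ q) is T. ✗
5: □¬(¬r ∨ q) is F. ✓
6: □¬(¬r ∨ q) is F. ✓
Satisfying worlds: {1, 2, 3, 5, 6}.

5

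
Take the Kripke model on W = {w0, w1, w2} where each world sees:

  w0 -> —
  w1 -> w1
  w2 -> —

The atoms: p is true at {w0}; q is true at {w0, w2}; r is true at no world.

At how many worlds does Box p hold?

2

w0: no successors, so Box p holds vacuously. ✓
w1: successors {w1}; p there: w1:F. ✗
w2: no successors, so Box p holds vacuously. ✓
Satisfying worlds: {w0, w2}.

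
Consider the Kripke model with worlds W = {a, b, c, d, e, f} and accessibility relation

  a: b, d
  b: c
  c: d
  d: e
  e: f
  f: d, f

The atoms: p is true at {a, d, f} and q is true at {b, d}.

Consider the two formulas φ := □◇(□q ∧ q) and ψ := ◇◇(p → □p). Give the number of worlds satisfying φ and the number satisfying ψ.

For □◇(□q ∧ q):
a: successors {b, d}; ◇(□q ∧ q) there: b:F, d:F. ✗
b: successors {c}; ◇(□q ∧ q) there: c:F. ✗
c: successors {d}; ◇(□q ∧ q) there: d:F. ✗
d: successors {e}; ◇(□q ∧ q) there: e:F. ✗
e: successors {f}; ◇(□q ∧ q) there: f:F. ✗
f: successors {d, f}; ◇(□q ∧ q) there: d:F, f:F. ✗
— 0 worlds.
For ◇◇(p → □p):
a: successors {b, d}; ◇(p → □p) there: b:T, d:T. ✓
b: successors {c}; ◇(p → □p) there: c:F. ✗
c: successors {d}; ◇(p → □p) there: d:T. ✓
d: successors {e}; ◇(p → □p) there: e:T. ✓
e: successors {f}; ◇(p → □p) there: f:T. ✓
f: successors {d, f}; ◇(p → □p) there: d:T, f:T. ✓
— 5 worlds.

0 and 5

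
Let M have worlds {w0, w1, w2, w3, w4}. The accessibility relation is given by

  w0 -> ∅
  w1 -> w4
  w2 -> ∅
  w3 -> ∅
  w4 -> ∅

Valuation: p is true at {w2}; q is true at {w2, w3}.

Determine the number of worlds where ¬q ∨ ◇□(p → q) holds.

w0: ¬q is T, ◇□(p → q) is F. ✓
w1: ¬q is T, ◇□(p → q) is T. ✓
w2: ¬q is F, ◇□(p → q) is F. ✗
w3: ¬q is F, ◇□(p → q) is F. ✗
w4: ¬q is T, ◇□(p → q) is F. ✓
Satisfying worlds: {w0, w1, w4}.

3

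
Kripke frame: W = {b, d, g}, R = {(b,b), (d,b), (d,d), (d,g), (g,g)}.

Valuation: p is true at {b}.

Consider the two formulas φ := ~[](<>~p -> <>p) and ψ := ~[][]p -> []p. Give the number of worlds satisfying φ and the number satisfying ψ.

For ~[](<>~p -> <>p):
b: [](<>~p -> <>p) is T. ✗
d: [](<>~p -> <>p) is F. ✓
g: [](<>~p -> <>p) is F. ✓
— 2 worlds.
For ~[][]p -> []p:
b: ~[][]p is F, []p is T. ✓
d: ~[][]p is T, []p is F. ✗
g: ~[][]p is T, []p is F. ✗
— 1 world.

2 and 1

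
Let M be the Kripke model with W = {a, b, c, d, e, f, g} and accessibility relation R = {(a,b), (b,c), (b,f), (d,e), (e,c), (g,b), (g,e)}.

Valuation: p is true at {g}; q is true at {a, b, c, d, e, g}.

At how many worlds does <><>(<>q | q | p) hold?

a: successors {b}; <>(<>q | q | p) there: b:T. ✓
b: successors {c, f}; <>(<>q | q | p) there: c:F, f:F. ✗
c: no successors, so <><>(<>q | q | p) fails. ✗
d: successors {e}; <>(<>q | q | p) there: e:T. ✓
e: successors {c}; <>(<>q | q | p) there: c:F. ✗
f: no successors, so <><>(<>q | q | p) fails. ✗
g: successors {b, e}; <>(<>q | q | p) there: b:T, e:T. ✓
Satisfying worlds: {a, d, g}.

3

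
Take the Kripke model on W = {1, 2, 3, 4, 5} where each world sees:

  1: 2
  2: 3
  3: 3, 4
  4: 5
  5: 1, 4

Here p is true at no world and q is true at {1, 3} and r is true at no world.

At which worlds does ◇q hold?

{2, 3, 5}

1: successors {2}; q there: 2:F. ✗
2: successors {3}; q there: 3:T. ✓
3: successors {3, 4}; q there: 3:T, 4:F. ✓
4: successors {5}; q there: 5:F. ✗
5: successors {1, 4}; q there: 1:T, 4:F. ✓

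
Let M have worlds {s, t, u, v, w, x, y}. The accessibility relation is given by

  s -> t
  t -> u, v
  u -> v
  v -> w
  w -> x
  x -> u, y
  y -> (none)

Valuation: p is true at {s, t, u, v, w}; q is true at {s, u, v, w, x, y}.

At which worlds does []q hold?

s: successors {t}; q there: t:F. ✗
t: successors {u, v}; q there: u:T, v:T. ✓
u: successors {v}; q there: v:T. ✓
v: successors {w}; q there: w:T. ✓
w: successors {x}; q there: x:T. ✓
x: successors {u, y}; q there: u:T, y:T. ✓
y: no successors, so []q holds vacuously. ✓

{t, u, v, w, x, y}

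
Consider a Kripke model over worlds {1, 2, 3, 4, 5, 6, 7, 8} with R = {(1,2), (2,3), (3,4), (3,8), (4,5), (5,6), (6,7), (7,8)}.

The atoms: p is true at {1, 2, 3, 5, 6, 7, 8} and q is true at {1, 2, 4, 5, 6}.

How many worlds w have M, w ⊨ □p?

7

1: successors {2}; p there: 2:T. ✓
2: successors {3}; p there: 3:T. ✓
3: successors {4, 8}; p there: 4:F, 8:T. ✗
4: successors {5}; p there: 5:T. ✓
5: successors {6}; p there: 6:T. ✓
6: successors {7}; p there: 7:T. ✓
7: successors {8}; p there: 8:T. ✓
8: no successors, so □p holds vacuously. ✓
Satisfying worlds: {1, 2, 4, 5, 6, 7, 8}.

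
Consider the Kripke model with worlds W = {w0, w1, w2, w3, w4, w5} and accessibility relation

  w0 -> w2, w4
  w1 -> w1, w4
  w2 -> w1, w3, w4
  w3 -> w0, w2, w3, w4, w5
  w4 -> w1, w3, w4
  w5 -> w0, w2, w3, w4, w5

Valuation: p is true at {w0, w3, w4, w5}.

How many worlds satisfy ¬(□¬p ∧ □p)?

6

w0: □¬p ∧ □p is F. ✓
w1: □¬p ∧ □p is F. ✓
w2: □¬p ∧ □p is F. ✓
w3: □¬p ∧ □p is F. ✓
w4: □¬p ∧ □p is F. ✓
w5: □¬p ∧ □p is F. ✓
Satisfying worlds: {w0, w1, w2, w3, w4, w5}.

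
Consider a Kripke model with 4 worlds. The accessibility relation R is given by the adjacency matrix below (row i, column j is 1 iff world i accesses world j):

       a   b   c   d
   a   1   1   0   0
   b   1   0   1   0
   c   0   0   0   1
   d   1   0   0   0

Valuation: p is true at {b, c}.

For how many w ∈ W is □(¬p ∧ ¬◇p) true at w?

1

a: successors {a, b}; ¬p ∧ ¬◇p there: a:F, b:F. ✗
b: successors {a, c}; ¬p ∧ ¬◇p there: a:F, c:F. ✗
c: successors {d}; ¬p ∧ ¬◇p there: d:T. ✓
d: successors {a}; ¬p ∧ ¬◇p there: a:F. ✗
Satisfying worlds: {c}.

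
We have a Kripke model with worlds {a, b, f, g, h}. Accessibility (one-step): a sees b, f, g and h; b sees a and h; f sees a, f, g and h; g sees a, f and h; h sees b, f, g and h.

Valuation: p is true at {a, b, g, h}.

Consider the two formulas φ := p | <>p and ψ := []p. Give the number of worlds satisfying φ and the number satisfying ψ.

For p | <>p:
a: p is T, <>p is T. ✓
b: p is T, <>p is T. ✓
f: p is F, <>p is T. ✓
g: p is T, <>p is T. ✓
h: p is T, <>p is T. ✓
— 5 worlds.
For []p:
a: successors {b, f, g, h}; p there: b:T, f:F, g:T, h:T. ✗
b: successors {a, h}; p there: a:T, h:T. ✓
f: successors {a, f, g, h}; p there: a:T, f:F, g:T, h:T. ✗
g: successors {a, f, h}; p there: a:T, f:F, h:T. ✗
h: successors {b, f, g, h}; p there: b:T, f:F, g:T, h:T. ✗
— 1 world.

5 and 1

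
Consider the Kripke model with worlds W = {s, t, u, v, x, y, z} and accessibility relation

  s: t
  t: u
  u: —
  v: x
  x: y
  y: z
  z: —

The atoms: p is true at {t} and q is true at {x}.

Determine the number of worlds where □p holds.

s: successors {t}; p there: t:T. ✓
t: successors {u}; p there: u:F. ✗
u: no successors, so □p holds vacuously. ✓
v: successors {x}; p there: x:F. ✗
x: successors {y}; p there: y:F. ✗
y: successors {z}; p there: z:F. ✗
z: no successors, so □p holds vacuously. ✓
Satisfying worlds: {s, u, z}.

3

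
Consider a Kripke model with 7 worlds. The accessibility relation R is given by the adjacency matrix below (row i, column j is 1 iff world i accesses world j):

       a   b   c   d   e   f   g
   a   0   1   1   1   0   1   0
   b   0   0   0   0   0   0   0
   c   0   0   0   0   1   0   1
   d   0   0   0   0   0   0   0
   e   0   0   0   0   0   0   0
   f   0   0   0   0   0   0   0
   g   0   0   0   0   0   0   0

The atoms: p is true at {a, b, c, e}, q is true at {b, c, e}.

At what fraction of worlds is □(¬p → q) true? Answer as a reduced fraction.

a: successors {b, c, d, f}; ¬p → q there: b:T, c:T, d:F, f:F. ✗
b: no successors, so □(¬p → q) holds vacuously. ✓
c: successors {e, g}; ¬p → q there: e:T, g:F. ✗
d: no successors, so □(¬p → q) holds vacuously. ✓
e: no successors, so □(¬p → q) holds vacuously. ✓
f: no successors, so □(¬p → q) holds vacuously. ✓
g: no successors, so □(¬p → q) holds vacuously. ✓
That's 5 of 7 worlds, so 5/7.

5/7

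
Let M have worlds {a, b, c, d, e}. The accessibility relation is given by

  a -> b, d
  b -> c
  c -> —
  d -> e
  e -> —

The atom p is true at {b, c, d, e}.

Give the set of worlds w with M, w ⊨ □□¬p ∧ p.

{b, c, d, e}

a: □□¬p is F, p is F. ✗
b: □□¬p is T, p is T. ✓
c: □□¬p is T, p is T. ✓
d: □□¬p is T, p is T. ✓
e: □□¬p is T, p is T. ✓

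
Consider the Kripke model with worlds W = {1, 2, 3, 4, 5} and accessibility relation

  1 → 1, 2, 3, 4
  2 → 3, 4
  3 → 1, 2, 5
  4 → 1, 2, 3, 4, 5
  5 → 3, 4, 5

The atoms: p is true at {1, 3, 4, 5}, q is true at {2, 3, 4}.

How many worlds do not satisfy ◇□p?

1: successors {1, 2, 3, 4}; □p there: 1:F, 2:T, 3:F, 4:F. ✓
2: successors {3, 4}; □p there: 3:F, 4:F. ✗
3: successors {1, 2, 5}; □p there: 1:F, 2:T, 5:T. ✓
4: successors {1, 2, 3, 4, 5}; □p there: 1:F, 2:T, 3:F, 4:F, 5:T. ✓
5: successors {3, 4, 5}; □p there: 3:F, 4:F, 5:T. ✓
Satisfying worlds: {1, 3, 4, 5}.
So ◇□p fails at the other 1 world.

1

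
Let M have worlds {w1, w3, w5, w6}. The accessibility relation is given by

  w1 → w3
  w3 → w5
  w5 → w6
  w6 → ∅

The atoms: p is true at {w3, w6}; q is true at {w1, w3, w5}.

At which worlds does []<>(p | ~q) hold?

w1: successors {w3}; <>(p | ~q) there: w3:F. ✗
w3: successors {w5}; <>(p | ~q) there: w5:T. ✓
w5: successors {w6}; <>(p | ~q) there: w6:F. ✗
w6: no successors, so []<>(p | ~q) holds vacuously. ✓

{w3, w6}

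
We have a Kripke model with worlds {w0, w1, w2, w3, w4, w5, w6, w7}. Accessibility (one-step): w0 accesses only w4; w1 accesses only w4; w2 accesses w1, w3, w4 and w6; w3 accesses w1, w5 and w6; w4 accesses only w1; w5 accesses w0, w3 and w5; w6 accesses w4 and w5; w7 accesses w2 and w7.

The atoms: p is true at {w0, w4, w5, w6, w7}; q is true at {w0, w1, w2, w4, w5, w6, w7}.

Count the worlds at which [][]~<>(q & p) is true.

w0: successors {w4}; []~<>(q & p) there: w4:F. ✗
w1: successors {w4}; []~<>(q & p) there: w4:F. ✗
w2: successors {w1, w3, w4, w6}; []~<>(q & p) there: w1:T, w3:F, w4:F, w6:F. ✗
w3: successors {w1, w5, w6}; []~<>(q & p) there: w1:T, w5:F, w6:F. ✗
w4: successors {w1}; []~<>(q & p) there: w1:T. ✓
w5: successors {w0, w3, w5}; []~<>(q & p) there: w0:T, w3:F, w5:F. ✗
w6: successors {w4, w5}; []~<>(q & p) there: w4:F, w5:F. ✗
w7: successors {w2, w7}; []~<>(q & p) there: w2:F, w7:F. ✗
Satisfying worlds: {w4}.

1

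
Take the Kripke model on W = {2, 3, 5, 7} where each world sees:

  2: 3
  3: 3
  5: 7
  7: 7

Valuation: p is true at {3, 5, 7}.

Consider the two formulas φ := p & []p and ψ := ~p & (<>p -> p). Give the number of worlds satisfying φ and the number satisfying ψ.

3 and 0

For p & []p:
2: p is F, []p is T. ✗
3: p is T, []p is T. ✓
5: p is T, []p is T. ✓
7: p is T, []p is T. ✓
— 3 worlds.
For ~p & (<>p -> p):
2: ~p is T, <>p -> p is F. ✗
3: ~p is F, <>p -> p is T. ✗
5: ~p is F, <>p -> p is T. ✗
7: ~p is F, <>p -> p is T. ✗
— 0 worlds.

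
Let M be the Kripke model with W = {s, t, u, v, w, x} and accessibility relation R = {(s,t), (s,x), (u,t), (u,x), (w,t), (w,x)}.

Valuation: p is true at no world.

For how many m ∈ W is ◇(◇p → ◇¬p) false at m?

s: successors {t, x}; ◇p → ◇¬p there: t:T, x:T. ✓
t: no successors, so ◇(◇p → ◇¬p) fails. ✗
u: successors {t, x}; ◇p → ◇¬p there: t:T, x:T. ✓
v: no successors, so ◇(◇p → ◇¬p) fails. ✗
w: successors {t, x}; ◇p → ◇¬p there: t:T, x:T. ✓
x: no successors, so ◇(◇p → ◇¬p) fails. ✗
Satisfying worlds: {s, u, w}.
So ◇(◇p → ◇¬p) fails at the other 3 worlds.

3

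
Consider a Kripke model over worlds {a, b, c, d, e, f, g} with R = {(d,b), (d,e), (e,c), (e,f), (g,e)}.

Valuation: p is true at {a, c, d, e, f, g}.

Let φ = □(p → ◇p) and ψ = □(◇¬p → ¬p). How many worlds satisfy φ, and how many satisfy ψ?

For □(p → ◇p):
a: no successors, so □(p → ◇p) holds vacuously. ✓
b: no successors, so □(p → ◇p) holds vacuously. ✓
c: no successors, so □(p → ◇p) holds vacuously. ✓
d: successors {b, e}; p → ◇p there: b:T, e:T. ✓
e: successors {c, f}; p → ◇p there: c:F, f:F. ✗
f: no successors, so □(p → ◇p) holds vacuously. ✓
g: successors {e}; p → ◇p there: e:T. ✓
— 6 worlds.
For □(◇¬p → ¬p):
a: no successors, so □(◇¬p → ¬p) holds vacuously. ✓
b: no successors, so □(◇¬p → ¬p) holds vacuously. ✓
c: no successors, so □(◇¬p → ¬p) holds vacuously. ✓
d: successors {b, e}; ◇¬p → ¬p there: b:T, e:T. ✓
e: successors {c, f}; ◇¬p → ¬p there: c:T, f:T. ✓
f: no successors, so □(◇¬p → ¬p) holds vacuously. ✓
g: successors {e}; ◇¬p → ¬p there: e:T. ✓
— 7 worlds.

6 and 7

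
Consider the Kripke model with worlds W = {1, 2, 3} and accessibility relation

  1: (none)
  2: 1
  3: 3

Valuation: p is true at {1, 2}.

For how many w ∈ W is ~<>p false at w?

1: <>p is F. ✓
2: <>p is T. ✗
3: <>p is F. ✓
Satisfying worlds: {1, 3}.
So ~<>p fails at the other 1 world.

1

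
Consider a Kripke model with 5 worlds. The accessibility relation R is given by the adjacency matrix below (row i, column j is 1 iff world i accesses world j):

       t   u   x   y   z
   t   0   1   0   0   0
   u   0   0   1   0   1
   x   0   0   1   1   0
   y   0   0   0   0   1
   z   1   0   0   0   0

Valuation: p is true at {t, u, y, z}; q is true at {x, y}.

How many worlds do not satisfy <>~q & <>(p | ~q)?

t: <>~q is T, <>(p | ~q) is T. ✓
u: <>~q is T, <>(p | ~q) is T. ✓
x: <>~q is F, <>(p | ~q) is T. ✗
y: <>~q is T, <>(p | ~q) is T. ✓
z: <>~q is T, <>(p | ~q) is T. ✓
Satisfying worlds: {t, u, y, z}.
So <>~q & <>(p | ~q) fails at the other 1 world.

1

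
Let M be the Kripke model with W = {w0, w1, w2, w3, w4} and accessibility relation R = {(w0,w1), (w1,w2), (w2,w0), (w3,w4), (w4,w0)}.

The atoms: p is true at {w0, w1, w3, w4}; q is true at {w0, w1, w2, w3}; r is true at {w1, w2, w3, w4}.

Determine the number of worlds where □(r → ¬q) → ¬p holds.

w0: □(r → ¬q) is F, ¬p is F. ✓
w1: □(r → ¬q) is F, ¬p is F. ✓
w2: □(r → ¬q) is T, ¬p is T. ✓
w3: □(r → ¬q) is T, ¬p is F. ✗
w4: □(r → ¬q) is T, ¬p is F. ✗
Satisfying worlds: {w0, w1, w2}.

3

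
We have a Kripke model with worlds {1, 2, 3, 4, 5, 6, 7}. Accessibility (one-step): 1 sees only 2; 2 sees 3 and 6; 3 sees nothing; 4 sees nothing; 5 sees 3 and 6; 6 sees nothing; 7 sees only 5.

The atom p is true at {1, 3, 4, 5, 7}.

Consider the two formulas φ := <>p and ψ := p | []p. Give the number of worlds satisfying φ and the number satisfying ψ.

For <>p:
1: successors {2}; p there: 2:F. ✗
2: successors {3, 6}; p there: 3:T, 6:F. ✓
3: no successors, so <>p fails. ✗
4: no successors, so <>p fails. ✗
5: successors {3, 6}; p there: 3:T, 6:F. ✓
6: no successors, so <>p fails. ✗
7: successors {5}; p there: 5:T. ✓
— 3 worlds.
For p | []p:
1: p is T, []p is F. ✓
2: p is F, []p is F. ✗
3: p is T, []p is T. ✓
4: p is T, []p is T. ✓
5: p is T, []p is F. ✓
6: p is F, []p is T. ✓
7: p is T, []p is T. ✓
— 6 worlds.

3 and 6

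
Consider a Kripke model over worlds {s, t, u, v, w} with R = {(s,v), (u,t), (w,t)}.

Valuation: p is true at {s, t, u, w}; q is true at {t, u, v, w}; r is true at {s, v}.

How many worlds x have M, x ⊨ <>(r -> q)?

3

s: successors {v}; r -> q there: v:T. ✓
t: no successors, so <>(r -> q) fails. ✗
u: successors {t}; r -> q there: t:T. ✓
v: no successors, so <>(r -> q) fails. ✗
w: successors {t}; r -> q there: t:T. ✓
Satisfying worlds: {s, u, w}.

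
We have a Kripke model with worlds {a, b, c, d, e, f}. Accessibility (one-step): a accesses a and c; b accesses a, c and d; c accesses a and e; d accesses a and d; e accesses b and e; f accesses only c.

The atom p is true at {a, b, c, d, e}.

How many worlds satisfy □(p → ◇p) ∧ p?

a: □(p → ◇p) is T, p is T. ✓
b: □(p → ◇p) is T, p is T. ✓
c: □(p → ◇p) is T, p is T. ✓
d: □(p → ◇p) is T, p is T. ✓
e: □(p → ◇p) is T, p is T. ✓
f: □(p → ◇p) is T, p is F. ✗
Satisfying worlds: {a, b, c, d, e}.

5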